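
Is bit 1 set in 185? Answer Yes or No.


0b10111001, bit 1 = 0. No

No


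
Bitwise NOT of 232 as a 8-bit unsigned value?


~0b11101000 = 0b10111 = 23 (8-bit unsigned)

23


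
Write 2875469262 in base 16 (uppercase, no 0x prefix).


2875469262 = AB642DCE hex

AB642DCE


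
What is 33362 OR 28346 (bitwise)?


0b1000001001010010 | 0b110111010111010 = 0b1110111011111010 = 61178

61178


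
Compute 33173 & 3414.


0b1000000110010101 & 0b110101010110 = 0b100010100 = 276

276


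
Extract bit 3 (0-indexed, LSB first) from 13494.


0b11010010110110, position 3 = 0

0


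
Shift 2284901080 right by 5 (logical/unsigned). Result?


0b10001000001100001101001011011000 >> 5 = 0b100010000011000011010010110 = 71403158

71403158


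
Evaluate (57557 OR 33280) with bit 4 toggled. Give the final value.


Step 1: 57557 | 33280 = 58069
Step 2: 58069 ^ (1 << 4) = 58069 ^ 16 = 58053

58053


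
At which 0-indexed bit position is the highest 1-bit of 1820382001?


0b1101100100000001101001100110001. Highest set bit at position 30

30


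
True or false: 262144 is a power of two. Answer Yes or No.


0b1000000000000000000. Only one bit set => Yes

Yes


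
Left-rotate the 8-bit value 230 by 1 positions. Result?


Rotate 0b11100110 left by 1 (8-bit) = 0b11001101 = 205

205


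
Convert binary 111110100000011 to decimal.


111110100000011 in decimal = 32003

32003


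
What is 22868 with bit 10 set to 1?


22868 | (1 << 10) = 22868 | 1024 = 23892

23892


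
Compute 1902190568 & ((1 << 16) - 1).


1902190568 & 65535 = 8168

8168


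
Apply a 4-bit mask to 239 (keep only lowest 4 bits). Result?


239 & 15 = 15

15


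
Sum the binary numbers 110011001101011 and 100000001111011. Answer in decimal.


110011001101011 + 100000001111011 = 1010011011100110 = 42726

42726


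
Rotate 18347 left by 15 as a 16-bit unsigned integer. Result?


Rotate 0b100011110101011 left by 15 (16-bit) = 0b1010001111010101 = 41941

41941


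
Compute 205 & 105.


0b11001101 & 0b1101001 = 0b1001001 = 73

73


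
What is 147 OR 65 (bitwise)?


0b10010011 | 0b1000001 = 0b11010011 = 211

211


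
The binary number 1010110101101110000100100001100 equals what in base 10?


1010110101101110000100100001100 in decimal = 1454835980

1454835980


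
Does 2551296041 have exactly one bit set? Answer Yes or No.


0b10011000000100011011000000101001. Multiple bits set => No

No


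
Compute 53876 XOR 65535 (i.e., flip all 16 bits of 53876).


53876 ^ 65535 = 11659

11659


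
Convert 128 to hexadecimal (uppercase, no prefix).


128 = 80 hex

80


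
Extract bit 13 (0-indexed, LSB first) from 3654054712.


0b11011001110011000111001100111000, position 13 = 1

1


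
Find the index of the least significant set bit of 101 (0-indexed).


0b1100101. Lowest set bit at position 0

0


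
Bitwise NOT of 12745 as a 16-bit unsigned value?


~0b11000111001001 = 0b1100111000110110 = 52790 (16-bit unsigned)

52790


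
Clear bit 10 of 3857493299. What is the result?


3857493299 & ~(1 << 10) = 3857492275

3857492275


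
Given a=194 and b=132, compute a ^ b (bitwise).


194 ^ 132 = 70

70


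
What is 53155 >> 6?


0b1100111110100011 >> 6 = 0b1100111110 = 830

830


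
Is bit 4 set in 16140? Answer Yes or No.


0b11111100001100, bit 4 = 0. No

No


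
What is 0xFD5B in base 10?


FD5B hex = 64859 decimal

64859


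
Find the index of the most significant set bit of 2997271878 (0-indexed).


0b10110010101001101011110101000110. Highest set bit at position 31

31


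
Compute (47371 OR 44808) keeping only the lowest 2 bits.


Step 1: 47371 | 44808 = 48907
Step 2: 48907 & 3 = 3

3


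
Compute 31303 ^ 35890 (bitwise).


0b111101001000111 ^ 0b1000110000110010 = 0b1111011001110101 = 63093

63093


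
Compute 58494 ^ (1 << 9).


58494 ^ (1 << 9) = 58494 ^ 512 = 59006

59006


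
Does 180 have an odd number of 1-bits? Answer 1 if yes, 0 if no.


0b10110100 has 4 ones => parity 0

0


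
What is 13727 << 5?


0b11010110011111 << 5 = 0b1101011001111100000 = 439264

439264


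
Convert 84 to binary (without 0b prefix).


84 = 1010100 in binary

1010100


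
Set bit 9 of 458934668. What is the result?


458934668 | (1 << 9) = 458934668 | 512 = 458935180

458935180


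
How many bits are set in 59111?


0b1110011011100111 has 11 set bits

11


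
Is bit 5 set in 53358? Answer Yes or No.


0b1101000001101110, bit 5 = 1. Yes

Yes


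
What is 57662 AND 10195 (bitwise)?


0b1110000100111110 & 0b10011111010011 = 0b10000100010010 = 8466

8466


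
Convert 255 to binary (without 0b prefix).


255 = 11111111 in binary

11111111


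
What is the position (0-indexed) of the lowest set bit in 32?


0b100000. Lowest set bit at position 5

5


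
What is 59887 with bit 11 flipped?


59887 ^ (1 << 11) = 59887 ^ 2048 = 57839

57839


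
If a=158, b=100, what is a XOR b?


158 ^ 100 = 250

250


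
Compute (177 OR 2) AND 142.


Step 1: 177 | 2 = 179
Step 2: 179 & 142 = 130

130


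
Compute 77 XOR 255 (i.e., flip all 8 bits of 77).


77 ^ 255 = 178

178


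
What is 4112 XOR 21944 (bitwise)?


0b1000000010000 ^ 0b101010110111000 = 0b100010110101000 = 17832

17832


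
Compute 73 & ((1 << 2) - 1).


73 & 3 = 1

1


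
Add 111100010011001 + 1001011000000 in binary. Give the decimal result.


111100010011001 + 1001011000000 = 1000101101011001 = 35673

35673


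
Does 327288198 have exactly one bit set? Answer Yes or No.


0b10011100000100000010110000110. Multiple bits set => No

No


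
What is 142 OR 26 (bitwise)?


0b10001110 | 0b11010 = 0b10011110 = 158

158


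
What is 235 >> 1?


0b11101011 >> 1 = 0b1110101 = 117

117


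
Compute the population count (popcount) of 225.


0b11100001 has 4 set bits

4


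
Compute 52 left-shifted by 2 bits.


0b110100 << 2 = 0b11010000 = 208

208


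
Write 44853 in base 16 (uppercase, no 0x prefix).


44853 = AF35 hex

AF35


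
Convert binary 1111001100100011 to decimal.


1111001100100011 in decimal = 62243

62243


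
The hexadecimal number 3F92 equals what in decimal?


3F92 hex = 16274 decimal

16274


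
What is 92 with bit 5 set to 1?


92 | (1 << 5) = 92 | 32 = 124

124


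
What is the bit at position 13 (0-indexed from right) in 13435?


0b11010001111011, position 13 = 1

1


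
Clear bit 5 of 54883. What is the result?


54883 & ~(1 << 5) = 54851

54851


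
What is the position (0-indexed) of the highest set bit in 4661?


0b1001000110101. Highest set bit at position 12

12


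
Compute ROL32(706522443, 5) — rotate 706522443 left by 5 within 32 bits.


Rotate 0b101010000111001010110101001011 left by 5 (32-bit) = 0b1000011100101011010100101100101 = 1133881701

1133881701


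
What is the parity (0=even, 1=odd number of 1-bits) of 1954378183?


0b1110100011111010111000111000111 has 19 ones => parity 1

1


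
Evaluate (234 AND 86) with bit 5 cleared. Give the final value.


Step 1: 234 & 86 = 66
Step 2: 66 & ~(1 << 5) = 66

66


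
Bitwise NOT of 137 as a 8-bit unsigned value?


~0b10001001 = 0b1110110 = 118 (8-bit unsigned)

118


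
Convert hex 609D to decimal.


609D hex = 24733 decimal

24733


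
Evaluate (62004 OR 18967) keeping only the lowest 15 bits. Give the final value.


Step 1: 62004 | 18967 = 64055
Step 2: 64055 & 32767 = 31287

31287


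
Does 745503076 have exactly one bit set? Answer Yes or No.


0b101100011011110111100101100100. Multiple bits set => No

No


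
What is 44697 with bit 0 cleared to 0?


44697 & ~(1 << 0) = 44696

44696


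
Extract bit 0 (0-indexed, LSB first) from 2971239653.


0b10110001000110011000010011100101, position 0 = 1

1


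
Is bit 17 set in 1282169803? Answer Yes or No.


0b1001100011011000101101111001011, bit 17 = 0. No

No


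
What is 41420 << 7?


0b1010000111001100 << 7 = 0b10100001110011000000000 = 5301760

5301760


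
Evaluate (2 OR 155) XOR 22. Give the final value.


Step 1: 2 | 155 = 155
Step 2: 155 ^ 22 = 141

141


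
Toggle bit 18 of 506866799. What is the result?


506866799 ^ (1 << 18) = 506866799 ^ 262144 = 506604655

506604655


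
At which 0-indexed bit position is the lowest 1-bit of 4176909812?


0b11111000111101101001010111110100. Lowest set bit at position 2

2


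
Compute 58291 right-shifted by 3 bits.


0b1110001110110011 >> 3 = 0b1110001110110 = 7286

7286


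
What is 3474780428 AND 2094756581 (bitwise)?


0b11001111000111001111000100001100 & 0b1111100110110110111001011100101 = 0b1001100000110000111000000000100 = 1276669956

1276669956


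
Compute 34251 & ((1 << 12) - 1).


34251 & 4095 = 1483

1483


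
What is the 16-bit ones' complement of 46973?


46973 ^ 65535 = 18562

18562


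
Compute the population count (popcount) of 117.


0b1110101 has 5 set bits

5


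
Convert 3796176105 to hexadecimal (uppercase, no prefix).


3796176105 = E2450CE9 hex

E2450CE9


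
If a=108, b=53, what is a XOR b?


108 ^ 53 = 89

89


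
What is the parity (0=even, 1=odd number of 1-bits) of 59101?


0b1110011011011101 has 11 ones => parity 1

1


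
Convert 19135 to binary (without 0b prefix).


19135 = 100101010111111 in binary

100101010111111


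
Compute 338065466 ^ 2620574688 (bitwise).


0b10100001001100111100000111010 ^ 0b10011100001100101100101111100000 = 0b10001000000101001011001111011010 = 2283058138

2283058138


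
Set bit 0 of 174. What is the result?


174 | (1 << 0) = 174 | 1 = 175

175


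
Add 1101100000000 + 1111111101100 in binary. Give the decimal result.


1101100000000 + 1111111101100 = 11101011101100 = 15084

15084


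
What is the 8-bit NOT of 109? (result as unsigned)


~0b1101101 = 0b10010010 = 146 (8-bit unsigned)

146


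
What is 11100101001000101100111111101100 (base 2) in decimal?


11100101001000101100111111101100 in decimal = 3844263916

3844263916


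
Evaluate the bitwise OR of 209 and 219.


0b11010001 | 0b11011011 = 0b11011011 = 219

219


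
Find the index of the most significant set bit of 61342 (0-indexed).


0b1110111110011110. Highest set bit at position 15

15


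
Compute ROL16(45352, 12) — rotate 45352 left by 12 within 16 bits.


Rotate 0b1011000100101000 left by 12 (16-bit) = 0b1000101100010010 = 35602

35602


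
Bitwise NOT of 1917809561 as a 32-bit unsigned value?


~0b1110010010011110111001110011001 = 0b10001101101100001000110001100110 = 2377157734 (32-bit unsigned)

2377157734


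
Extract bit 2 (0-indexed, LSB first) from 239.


0b11101111, position 2 = 1

1


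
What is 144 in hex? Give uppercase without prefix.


144 = 90 hex

90


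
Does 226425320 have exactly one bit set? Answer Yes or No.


0b1101011111101111100111101000. Multiple bits set => No

No


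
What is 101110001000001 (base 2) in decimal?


101110001000001 in decimal = 23617

23617


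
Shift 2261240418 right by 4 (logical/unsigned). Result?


0b10000110110001111100101001100010 >> 4 = 0b1000011011000111110010100110 = 141327526

141327526


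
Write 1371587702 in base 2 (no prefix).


1371587702 = 1010001110000001100010001110110 in binary

1010001110000001100010001110110


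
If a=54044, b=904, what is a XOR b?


54044 ^ 904 = 53396

53396


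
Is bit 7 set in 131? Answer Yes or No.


0b10000011, bit 7 = 1. Yes

Yes


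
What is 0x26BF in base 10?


26BF hex = 9919 decimal

9919


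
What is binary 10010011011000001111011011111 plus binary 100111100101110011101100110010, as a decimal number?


10010011011000001111011011111 + 100111100101110011101100110010 = 111010000000110101101000010001 = 973298193

973298193


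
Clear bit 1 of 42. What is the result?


42 & ~(1 << 1) = 40

40


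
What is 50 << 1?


0b110010 << 1 = 0b1100100 = 100

100


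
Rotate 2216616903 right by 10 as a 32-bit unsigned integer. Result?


Rotate 0b10000100000111101110001111000111 right by 10 (32-bit) = 0b11110001111000010000011110111000 = 4058056632

4058056632


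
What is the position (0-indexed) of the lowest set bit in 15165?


0b11101100111101. Lowest set bit at position 0

0


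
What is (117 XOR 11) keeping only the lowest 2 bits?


Step 1: 117 ^ 11 = 126
Step 2: 126 & 3 = 2

2


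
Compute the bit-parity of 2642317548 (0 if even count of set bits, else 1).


0b10011101011111101001000011101100 has 18 ones => parity 0

0


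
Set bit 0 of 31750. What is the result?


31750 | (1 << 0) = 31750 | 1 = 31751

31751


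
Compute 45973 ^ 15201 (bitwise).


0b1011001110010101 ^ 0b11101101100001 = 0b1000100011110100 = 35060

35060


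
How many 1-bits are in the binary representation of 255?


0b11111111 has 8 set bits

8


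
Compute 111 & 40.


0b1101111 & 0b101000 = 0b101000 = 40

40


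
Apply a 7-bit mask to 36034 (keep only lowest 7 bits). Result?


36034 & 127 = 66

66


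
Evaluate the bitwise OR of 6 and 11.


0b110 | 0b1011 = 0b1111 = 15

15


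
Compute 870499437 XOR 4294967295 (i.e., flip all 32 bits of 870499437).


870499437 ^ 4294967295 = 3424467858

3424467858


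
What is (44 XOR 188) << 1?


Step 1: 44 ^ 188 = 144
Step 2: 144 << 1 = 288

288


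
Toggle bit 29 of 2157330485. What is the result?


2157330485 ^ (1 << 29) = 2157330485 ^ 536870912 = 2694201397

2694201397


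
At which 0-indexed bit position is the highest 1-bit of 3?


0b11. Highest set bit at position 1

1


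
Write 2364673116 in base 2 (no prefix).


2364673116 = 10001100111100100000110001011100 in binary

10001100111100100000110001011100


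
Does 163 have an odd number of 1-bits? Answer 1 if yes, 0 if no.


0b10100011 has 4 ones => parity 0

0


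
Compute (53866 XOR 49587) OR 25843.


Step 1: 53866 ^ 49587 = 5081
Step 2: 5081 | 25843 = 30715

30715


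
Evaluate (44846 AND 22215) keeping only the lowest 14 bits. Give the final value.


Step 1: 44846 & 22215 = 1542
Step 2: 1542 & 16383 = 1542

1542


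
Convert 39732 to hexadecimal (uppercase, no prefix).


39732 = 9B34 hex

9B34


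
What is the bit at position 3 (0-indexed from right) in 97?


0b1100001, position 3 = 0

0


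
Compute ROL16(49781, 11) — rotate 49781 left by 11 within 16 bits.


Rotate 0b1100001001110101 left by 11 (16-bit) = 0b1010111000010011 = 44563

44563


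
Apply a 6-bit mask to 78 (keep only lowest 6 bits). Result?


78 & 63 = 14

14


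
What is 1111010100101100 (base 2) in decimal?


1111010100101100 in decimal = 62764

62764


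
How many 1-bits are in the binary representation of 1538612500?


0b1011011101101010101110100010100 has 17 set bits

17


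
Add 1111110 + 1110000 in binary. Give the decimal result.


1111110 + 1110000 = 11101110 = 238

238


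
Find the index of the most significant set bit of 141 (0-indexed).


0b10001101. Highest set bit at position 7

7


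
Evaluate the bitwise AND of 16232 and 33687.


0b11111101101000 & 0b1000001110010111 = 0b1100000000 = 768

768


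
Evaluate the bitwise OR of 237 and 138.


0b11101101 | 0b10001010 = 0b11101111 = 239

239


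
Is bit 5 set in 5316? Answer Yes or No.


0b1010011000100, bit 5 = 0. No

No


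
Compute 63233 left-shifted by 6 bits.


0b1111011100000001 << 6 = 0b1111011100000001000000 = 4046912

4046912


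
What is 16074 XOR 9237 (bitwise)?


0b11111011001010 ^ 0b10010000010101 = 0b1101011011111 = 6879

6879


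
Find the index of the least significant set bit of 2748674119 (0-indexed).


0b10100011110101010111000001000111. Lowest set bit at position 0

0


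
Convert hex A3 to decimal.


A3 hex = 163 decimal

163


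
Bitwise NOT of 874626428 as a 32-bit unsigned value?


~0b110100001000011011110101111100 = 0b11001011110111100100001010000011 = 3420340867 (32-bit unsigned)

3420340867


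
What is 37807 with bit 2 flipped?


37807 ^ (1 << 2) = 37807 ^ 4 = 37803

37803


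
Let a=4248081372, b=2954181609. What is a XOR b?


4248081372 ^ 2954181609 = 1294051381

1294051381


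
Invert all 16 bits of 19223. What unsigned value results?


19223 ^ 65535 = 46312

46312


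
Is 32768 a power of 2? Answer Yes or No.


0b1000000000000000. Only one bit set => Yes

Yes


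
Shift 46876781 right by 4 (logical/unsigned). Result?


0b10110010110100100001101101 >> 4 = 0b1011001011010010000110 = 2929798

2929798


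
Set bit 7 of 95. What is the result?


95 | (1 << 7) = 95 | 128 = 223

223


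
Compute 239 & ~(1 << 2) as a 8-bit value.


239 & ~(1 << 2) = 235

235


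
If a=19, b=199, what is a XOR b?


19 ^ 199 = 212

212


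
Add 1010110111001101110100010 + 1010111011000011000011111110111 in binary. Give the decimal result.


1010110111001101110100010 + 1010111011000011000011111110111 = 1011000101111010010001110011001 = 1488790425

1488790425


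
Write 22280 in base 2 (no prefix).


22280 = 101011100001000 in binary

101011100001000


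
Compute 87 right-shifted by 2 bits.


0b1010111 >> 2 = 0b10101 = 21

21


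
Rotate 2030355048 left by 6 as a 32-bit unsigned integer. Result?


Rotate 0b1111001000001001100001001101000 left by 6 (32-bit) = 0b1000001001100001001101000011110 = 1093704222

1093704222


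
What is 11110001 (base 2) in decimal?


11110001 in decimal = 241

241


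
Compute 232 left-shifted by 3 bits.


0b11101000 << 3 = 0b11101000000 = 1856

1856


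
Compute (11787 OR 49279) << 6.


Step 1: 11787 | 49279 = 61055
Step 2: 61055 << 6 = 3907520

3907520


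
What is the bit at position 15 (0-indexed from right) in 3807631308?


0b11100010111100111101011111001100, position 15 = 1

1


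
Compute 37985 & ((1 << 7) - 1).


37985 & 127 = 97

97


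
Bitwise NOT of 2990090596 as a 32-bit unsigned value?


~0b10110010001110010010100101100100 = 0b1001101110001101101011010011011 = 1304876699 (32-bit unsigned)

1304876699


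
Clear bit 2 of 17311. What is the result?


17311 & ~(1 << 2) = 17307

17307


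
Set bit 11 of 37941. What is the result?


37941 | (1 << 11) = 37941 | 2048 = 39989

39989


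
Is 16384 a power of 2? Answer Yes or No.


0b100000000000000. Only one bit set => Yes

Yes


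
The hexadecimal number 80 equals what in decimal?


80 hex = 128 decimal

128


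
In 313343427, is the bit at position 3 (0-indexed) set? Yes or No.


0b10010101011010011110111000011, bit 3 = 0. No

No


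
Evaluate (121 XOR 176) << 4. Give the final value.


Step 1: 121 ^ 176 = 201
Step 2: 201 << 4 = 3216

3216


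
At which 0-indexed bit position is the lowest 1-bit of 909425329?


0b110110001101001011101010110001. Lowest set bit at position 0

0


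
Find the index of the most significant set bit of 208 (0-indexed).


0b11010000. Highest set bit at position 7

7


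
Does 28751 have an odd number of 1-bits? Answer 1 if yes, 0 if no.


0b111000001001111 has 8 ones => parity 0

0


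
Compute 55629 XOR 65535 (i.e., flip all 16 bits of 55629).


55629 ^ 65535 = 9906

9906


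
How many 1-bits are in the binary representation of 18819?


0b100100110000011 has 6 set bits

6


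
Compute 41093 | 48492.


0b1010000010000101 | 0b1011110101101100 = 0b1011110111101101 = 48621

48621


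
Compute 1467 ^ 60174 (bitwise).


0b10110111011 ^ 0b1110101100001110 = 0b1110111010110101 = 61109

61109


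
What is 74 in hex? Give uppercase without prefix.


74 = 4A hex

4A


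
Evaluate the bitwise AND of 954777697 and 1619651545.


0b111000111010001100000001100001 & 0b1100000100010011110101111011001 = 0b100000100010001100000001000001 = 545833025

545833025


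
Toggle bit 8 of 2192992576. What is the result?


2192992576 ^ (1 << 8) = 2192992576 ^ 256 = 2192992320

2192992320


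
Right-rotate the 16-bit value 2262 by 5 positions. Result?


Rotate 0b100011010110 right by 5 (16-bit) = 0b1011000001000110 = 45126

45126


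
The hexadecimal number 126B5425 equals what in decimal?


126B5425 hex = 309023781 decimal

309023781


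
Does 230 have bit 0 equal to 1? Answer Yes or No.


0b11100110, bit 0 = 0. No

No


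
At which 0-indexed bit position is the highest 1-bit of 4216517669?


0b11111011010100101111010000100101. Highest set bit at position 31

31


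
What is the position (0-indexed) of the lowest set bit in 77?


0b1001101. Lowest set bit at position 0

0


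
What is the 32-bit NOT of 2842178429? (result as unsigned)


~0b10101001011010000011001101111101 = 0b1010110100101111100110010000010 = 1452788866 (32-bit unsigned)

1452788866


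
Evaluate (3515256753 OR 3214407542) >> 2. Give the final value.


Step 1: 3515256753 | 3214407542 = 4288151543
Step 2: 4288151543 >> 2 = 1072037885

1072037885


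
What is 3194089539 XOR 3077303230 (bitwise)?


0b10111110011000011111000001000011 ^ 0b10110111011010111110101110111110 = 0b1001000010100001101111111101 = 151657469

151657469


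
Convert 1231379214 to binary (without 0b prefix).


1231379214 = 1001001011001010101101100001110 in binary

1001001011001010101101100001110


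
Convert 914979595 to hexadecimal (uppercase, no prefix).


914979595 = 36897B0B hex

36897B0B


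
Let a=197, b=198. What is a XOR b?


197 ^ 198 = 3

3


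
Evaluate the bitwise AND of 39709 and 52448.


0b1001101100011101 & 0b1100110011100000 = 0b1000100000000000 = 34816

34816


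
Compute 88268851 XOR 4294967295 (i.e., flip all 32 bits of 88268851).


88268851 ^ 4294967295 = 4206698444

4206698444


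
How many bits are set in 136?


0b10001000 has 2 set bits

2


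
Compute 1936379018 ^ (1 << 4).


1936379018 ^ (1 << 4) = 1936379018 ^ 16 = 1936379034

1936379034


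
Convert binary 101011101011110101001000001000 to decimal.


101011101011110101001000001000 in decimal = 732910088

732910088


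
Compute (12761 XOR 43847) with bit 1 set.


Step 1: 12761 ^ 43847 = 39582
Step 2: 39582 | (1 << 1) = 39582 | 2 = 39582

39582


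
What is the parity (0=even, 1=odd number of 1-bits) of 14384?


0b11100000110000 has 5 ones => parity 1

1


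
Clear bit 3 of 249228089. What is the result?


249228089 & ~(1 << 3) = 249228081

249228081


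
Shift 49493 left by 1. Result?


0b1100000101010101 << 1 = 0b11000001010101010 = 98986

98986


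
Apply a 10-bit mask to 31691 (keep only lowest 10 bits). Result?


31691 & 1023 = 971

971


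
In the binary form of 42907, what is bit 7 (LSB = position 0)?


0b1010011110011011, position 7 = 1

1


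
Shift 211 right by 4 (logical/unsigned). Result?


0b11010011 >> 4 = 0b1101 = 13

13


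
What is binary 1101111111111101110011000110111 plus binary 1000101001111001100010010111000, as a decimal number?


1101111111111101110011000110111 + 1000101001111001100010010111000 = 10110101001110111010101011101111 = 3040586479

3040586479


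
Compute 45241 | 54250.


0b1011000010111001 | 0b1101001111101010 = 0b1111001111111011 = 62459

62459


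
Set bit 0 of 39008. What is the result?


39008 | (1 << 0) = 39008 | 1 = 39009

39009


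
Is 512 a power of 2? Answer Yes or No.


0b1000000000. Only one bit set => Yes

Yes


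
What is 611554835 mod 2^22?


611554835 & 4194303 = 3380755

3380755


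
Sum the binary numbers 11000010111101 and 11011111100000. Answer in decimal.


11000010111101 + 11011111100000 = 110100010011101 = 26781

26781


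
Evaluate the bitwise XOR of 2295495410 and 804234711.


0b10001000110100100111101011110010 ^ 0b101111111011111010010111010111 = 0b10100111001111011101111100100101 = 2805849893

2805849893


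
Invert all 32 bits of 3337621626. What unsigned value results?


3337621626 ^ 4294967295 = 957345669

957345669


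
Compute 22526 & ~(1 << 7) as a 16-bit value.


22526 & ~(1 << 7) = 22398

22398


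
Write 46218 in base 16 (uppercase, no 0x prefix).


46218 = B48A hex

B48A


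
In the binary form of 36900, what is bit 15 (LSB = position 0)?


0b1001000000100100, position 15 = 1

1


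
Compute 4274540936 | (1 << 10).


4274540936 | (1 << 10) = 4274540936 | 1024 = 4274541960

4274541960


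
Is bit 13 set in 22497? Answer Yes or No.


0b101011111100001, bit 13 = 0. No

No


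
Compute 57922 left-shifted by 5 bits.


0b1110001001000010 << 5 = 0b111000100100001000000 = 1853504

1853504


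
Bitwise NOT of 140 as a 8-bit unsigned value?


~0b10001100 = 0b1110011 = 115 (8-bit unsigned)

115


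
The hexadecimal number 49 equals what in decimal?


49 hex = 73 decimal

73


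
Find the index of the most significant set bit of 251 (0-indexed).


0b11111011. Highest set bit at position 7

7


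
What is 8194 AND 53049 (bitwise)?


0b10000000000010 & 0b1100111100111001 = 0b0 = 0

0


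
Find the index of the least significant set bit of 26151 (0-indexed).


0b110011000100111. Lowest set bit at position 0

0


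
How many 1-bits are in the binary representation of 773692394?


0b101110000111011001101111101010 has 18 set bits

18


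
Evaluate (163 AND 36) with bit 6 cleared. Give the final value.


Step 1: 163 & 36 = 32
Step 2: 32 & ~(1 << 6) = 32

32


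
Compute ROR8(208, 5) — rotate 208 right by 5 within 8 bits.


Rotate 0b11010000 right by 5 (8-bit) = 0b10000110 = 134

134


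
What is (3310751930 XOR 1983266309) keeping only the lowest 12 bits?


Step 1: 3310751930 ^ 1983266309 = 3009425087
Step 2: 3009425087 & 4095 = 3775

3775


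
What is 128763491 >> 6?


0b111101011001100011001100011 >> 6 = 0b111101011001100011001 = 2011929

2011929


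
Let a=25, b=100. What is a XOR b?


25 ^ 100 = 125

125


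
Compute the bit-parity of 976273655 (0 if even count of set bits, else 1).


0b111010001100001100000011110111 has 15 ones => parity 1

1


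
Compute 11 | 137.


0b1011 | 0b10001001 = 0b10001011 = 139

139


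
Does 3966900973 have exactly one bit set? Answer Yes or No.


0b11101100011100100001101011101101. Multiple bits set => No

No


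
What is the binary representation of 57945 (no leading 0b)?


57945 = 1110001001011001 in binary

1110001001011001


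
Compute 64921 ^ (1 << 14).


64921 ^ (1 << 14) = 64921 ^ 16384 = 48537

48537


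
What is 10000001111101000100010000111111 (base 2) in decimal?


10000001111101000100010000111111 in decimal = 2180269119

2180269119


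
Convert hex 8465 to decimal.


8465 hex = 33893 decimal

33893


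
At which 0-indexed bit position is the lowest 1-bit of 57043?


0b1101111011010011. Lowest set bit at position 0

0


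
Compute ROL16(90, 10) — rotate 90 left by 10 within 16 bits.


Rotate 0b1011010 left by 10 (16-bit) = 0b110100000000001 = 26625

26625


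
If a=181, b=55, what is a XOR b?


181 ^ 55 = 130

130


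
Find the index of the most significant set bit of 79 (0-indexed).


0b1001111. Highest set bit at position 6

6


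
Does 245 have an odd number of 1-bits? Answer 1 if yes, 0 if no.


0b11110101 has 6 ones => parity 0

0


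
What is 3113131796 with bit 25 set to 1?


3113131796 | (1 << 25) = 3113131796 | 33554432 = 3146686228

3146686228


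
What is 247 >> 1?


0b11110111 >> 1 = 0b1111011 = 123

123


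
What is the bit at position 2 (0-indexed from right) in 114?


0b1110010, position 2 = 0

0


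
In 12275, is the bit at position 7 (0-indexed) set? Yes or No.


0b10111111110011, bit 7 = 1. Yes

Yes


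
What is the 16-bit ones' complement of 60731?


60731 ^ 65535 = 4804

4804


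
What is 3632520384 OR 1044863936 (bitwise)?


0b11011000100000111101110011000000 | 0b111110010001110101101111000000 = 0b11111110110001111101111111000000 = 4274511808

4274511808


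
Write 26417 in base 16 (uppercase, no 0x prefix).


26417 = 6731 hex

6731


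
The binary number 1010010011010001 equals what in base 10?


1010010011010001 in decimal = 42193

42193


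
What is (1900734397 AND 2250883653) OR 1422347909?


Step 1: 1900734397 & 2250883653 = 573957
Step 2: 573957 | 1422347909 = 1422904965

1422904965


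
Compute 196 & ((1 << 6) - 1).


196 & 63 = 4

4


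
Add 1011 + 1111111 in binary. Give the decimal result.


1011 + 1111111 = 10001010 = 138

138


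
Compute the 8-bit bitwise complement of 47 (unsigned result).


~0b101111 = 0b11010000 = 208 (8-bit unsigned)

208


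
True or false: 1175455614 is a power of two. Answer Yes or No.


0b1000110000100000000011101111110. Multiple bits set => No

No


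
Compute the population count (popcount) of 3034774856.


0b10110100111000101111110101001000 has 17 set bits

17


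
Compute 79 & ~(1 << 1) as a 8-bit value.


79 & ~(1 << 1) = 77

77


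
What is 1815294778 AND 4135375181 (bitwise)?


0b1101100001100110011001100111010 & 0b11110110011111001101000101001101 = 0b1100100001100000001000100001000 = 1680871688

1680871688


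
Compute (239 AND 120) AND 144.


Step 1: 239 & 120 = 104
Step 2: 104 & 144 = 0

0


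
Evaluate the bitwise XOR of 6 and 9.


0b110 ^ 0b1001 = 0b1111 = 15

15


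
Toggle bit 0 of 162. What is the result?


162 ^ (1 << 0) = 162 ^ 1 = 163

163


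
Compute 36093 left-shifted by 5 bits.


0b1000110011111101 << 5 = 0b100011001111110100000 = 1154976

1154976


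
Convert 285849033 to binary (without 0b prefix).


285849033 = 10001000010011011010111001001 in binary

10001000010011011010111001001


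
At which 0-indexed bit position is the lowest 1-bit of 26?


0b11010. Lowest set bit at position 1

1


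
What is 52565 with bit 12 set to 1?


52565 | (1 << 12) = 52565 | 4096 = 56661

56661


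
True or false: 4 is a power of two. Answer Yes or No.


0b100. Only one bit set => Yes

Yes


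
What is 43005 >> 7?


0b1010011111111101 >> 7 = 0b101001111 = 335

335


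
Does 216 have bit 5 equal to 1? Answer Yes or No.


0b11011000, bit 5 = 0. No

No


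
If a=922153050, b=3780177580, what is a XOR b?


922153050 ^ 3780177580 = 3617988342

3617988342


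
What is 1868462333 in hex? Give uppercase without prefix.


1868462333 = 6F5E78FD hex

6F5E78FD


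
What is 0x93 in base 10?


93 hex = 147 decimal

147


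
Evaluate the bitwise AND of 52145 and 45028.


0b1100101110110001 & 0b1010111111100100 = 0b1000101110100000 = 35744

35744


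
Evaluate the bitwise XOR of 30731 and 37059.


0b111100000001011 ^ 0b1001000011000011 = 0b1110100011001000 = 59592

59592


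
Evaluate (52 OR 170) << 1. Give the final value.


Step 1: 52 | 170 = 190
Step 2: 190 << 1 = 380

380


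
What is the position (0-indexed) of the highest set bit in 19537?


0b100110001010001. Highest set bit at position 14

14


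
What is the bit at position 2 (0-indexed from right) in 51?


0b110011, position 2 = 0

0


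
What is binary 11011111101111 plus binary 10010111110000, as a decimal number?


11011111101111 + 10010111110000 = 101110111011111 = 24031

24031


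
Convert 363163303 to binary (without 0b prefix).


363163303 = 10101101001010110111010100111 in binary

10101101001010110111010100111


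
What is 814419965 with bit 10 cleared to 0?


814419965 & ~(1 << 10) = 814418941

814418941


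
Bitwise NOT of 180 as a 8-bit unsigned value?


~0b10110100 = 0b1001011 = 75 (8-bit unsigned)

75


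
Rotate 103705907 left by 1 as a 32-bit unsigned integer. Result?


Rotate 0b110001011100110110100110011 left by 1 (32-bit) = 0b1100010111001101101001100110 = 207411814

207411814


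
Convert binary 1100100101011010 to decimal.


1100100101011010 in decimal = 51546

51546


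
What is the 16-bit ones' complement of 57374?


57374 ^ 65535 = 8161

8161


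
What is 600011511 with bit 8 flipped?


600011511 ^ (1 << 8) = 600011511 ^ 256 = 600011767

600011767


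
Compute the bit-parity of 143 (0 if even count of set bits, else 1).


0b10001111 has 5 ones => parity 1

1


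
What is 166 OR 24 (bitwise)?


0b10100110 | 0b11000 = 0b10111110 = 190

190


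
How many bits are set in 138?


0b10001010 has 3 set bits

3


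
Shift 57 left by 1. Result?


0b111001 << 1 = 0b1110010 = 114

114


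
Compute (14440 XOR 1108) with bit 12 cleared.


Step 1: 14440 ^ 1108 = 15420
Step 2: 15420 & ~(1 << 12) = 11324

11324


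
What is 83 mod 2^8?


83 & 255 = 83

83


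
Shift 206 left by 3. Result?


0b11001110 << 3 = 0b11001110000 = 1648

1648


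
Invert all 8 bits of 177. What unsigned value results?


177 ^ 255 = 78

78


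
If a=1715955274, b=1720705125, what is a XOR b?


1715955274 ^ 1720705125 = 13141551

13141551


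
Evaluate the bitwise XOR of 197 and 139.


0b11000101 ^ 0b10001011 = 0b1001110 = 78

78


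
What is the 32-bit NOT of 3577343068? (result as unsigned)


~0b11010101001110011110110001011100 = 0b101010110001100001001110100011 = 717624227 (32-bit unsigned)

717624227


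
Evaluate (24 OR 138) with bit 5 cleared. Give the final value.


Step 1: 24 | 138 = 154
Step 2: 154 & ~(1 << 5) = 154

154


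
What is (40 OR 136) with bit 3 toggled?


Step 1: 40 | 136 = 168
Step 2: 168 ^ (1 << 3) = 168 ^ 8 = 160

160


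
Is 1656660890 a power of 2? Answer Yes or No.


0b1100010101111101010001110011010. Multiple bits set => No

No


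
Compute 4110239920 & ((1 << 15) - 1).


4110239920 & 32767 = 18608

18608


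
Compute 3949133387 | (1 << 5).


3949133387 | (1 << 5) = 3949133387 | 32 = 3949133419

3949133419


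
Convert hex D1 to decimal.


D1 hex = 209 decimal

209


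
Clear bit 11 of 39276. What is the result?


39276 & ~(1 << 11) = 37228

37228


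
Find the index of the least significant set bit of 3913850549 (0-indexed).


0b11101001010010001001111010110101. Lowest set bit at position 0

0


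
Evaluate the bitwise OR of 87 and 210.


0b1010111 | 0b11010010 = 0b11010111 = 215

215


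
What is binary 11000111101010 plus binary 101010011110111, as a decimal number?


11000111101010 + 101010011110111 = 1000011011100001 = 34529

34529


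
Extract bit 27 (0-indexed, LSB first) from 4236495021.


0b11111100100000111100100010101101, position 27 = 1

1


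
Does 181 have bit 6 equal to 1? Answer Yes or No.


0b10110101, bit 6 = 0. No

No


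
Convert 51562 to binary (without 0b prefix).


51562 = 1100100101101010 in binary

1100100101101010


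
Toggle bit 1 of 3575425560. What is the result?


3575425560 ^ (1 << 1) = 3575425560 ^ 2 = 3575425562

3575425562


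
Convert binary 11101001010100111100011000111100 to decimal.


11101001010100111100011000111100 in decimal = 3914581564

3914581564


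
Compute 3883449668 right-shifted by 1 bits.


0b11100111011110001011110101000100 >> 1 = 0b1110011101111000101111010100010 = 1941724834

1941724834


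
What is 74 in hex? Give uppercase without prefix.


74 = 4A hex

4A


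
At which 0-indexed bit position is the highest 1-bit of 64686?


0b1111110010101110. Highest set bit at position 15

15


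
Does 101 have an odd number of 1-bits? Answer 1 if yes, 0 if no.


0b1100101 has 4 ones => parity 0

0


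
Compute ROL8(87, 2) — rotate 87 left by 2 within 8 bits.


Rotate 0b1010111 left by 2 (8-bit) = 0b1011101 = 93

93


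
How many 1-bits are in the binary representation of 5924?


0b1011100100100 has 6 set bits

6


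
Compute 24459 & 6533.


0b101111110001011 & 0b1100110000101 = 0b1100110000001 = 6529

6529


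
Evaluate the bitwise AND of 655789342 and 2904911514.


0b100111000101101000110100011110 & 0b10101101001001010110111010011010 = 0b100101000001000000110000011010 = 621022234

621022234


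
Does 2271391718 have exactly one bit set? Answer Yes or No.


0b10000111011000101010111111100110. Multiple bits set => No

No


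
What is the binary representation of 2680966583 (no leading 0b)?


2680966583 = 10011111110011000100110110110111 in binary

10011111110011000100110110110111


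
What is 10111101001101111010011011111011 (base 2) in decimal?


10111101001101111010011011111011 in decimal = 3174541051

3174541051


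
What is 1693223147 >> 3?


0b1100100111011001000100011101011 >> 3 = 0b1100100111011001000100011101 = 211652893

211652893


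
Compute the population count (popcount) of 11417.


0b10110010011001 has 7 set bits

7


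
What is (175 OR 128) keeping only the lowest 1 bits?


Step 1: 175 | 128 = 175
Step 2: 175 & 1 = 1

1


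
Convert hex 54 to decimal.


54 hex = 84 decimal

84


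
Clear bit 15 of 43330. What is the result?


43330 & ~(1 << 15) = 10562

10562


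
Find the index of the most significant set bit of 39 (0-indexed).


0b100111. Highest set bit at position 5

5


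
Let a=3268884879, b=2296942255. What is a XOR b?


3268884879 ^ 2296942255 = 1245689632

1245689632


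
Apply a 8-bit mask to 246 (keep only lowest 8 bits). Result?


246 & 255 = 246

246


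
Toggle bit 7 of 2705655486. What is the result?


2705655486 ^ (1 << 7) = 2705655486 ^ 128 = 2705655358

2705655358


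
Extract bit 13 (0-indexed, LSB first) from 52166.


0b1100101111000110, position 13 = 0

0


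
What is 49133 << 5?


0b1011111111101101 << 5 = 0b101111111110110100000 = 1572256

1572256


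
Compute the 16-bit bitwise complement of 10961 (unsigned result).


~0b10101011010001 = 0b1101010100101110 = 54574 (16-bit unsigned)

54574


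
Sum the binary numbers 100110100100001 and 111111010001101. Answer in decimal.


100110100100001 + 111111010001101 = 1100101110101110 = 52142

52142


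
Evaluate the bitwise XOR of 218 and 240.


0b11011010 ^ 0b11110000 = 0b101010 = 42

42


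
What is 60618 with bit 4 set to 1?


60618 | (1 << 4) = 60618 | 16 = 60634

60634


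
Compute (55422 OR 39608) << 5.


Step 1: 55422 | 39608 = 56062
Step 2: 56062 << 5 = 1793984

1793984


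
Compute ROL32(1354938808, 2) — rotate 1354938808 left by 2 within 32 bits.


Rotate 0b1010000110000101011100110111000 left by 2 (32-bit) = 0b1000011000010101110011011100001 = 1124787937

1124787937


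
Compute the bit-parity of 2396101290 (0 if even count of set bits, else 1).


0b10001110110100011001101010101010 has 16 ones => parity 0

0


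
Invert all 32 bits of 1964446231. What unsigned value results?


1964446231 ^ 4294967295 = 2330521064

2330521064


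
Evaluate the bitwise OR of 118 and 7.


0b1110110 | 0b111 = 0b1110111 = 119

119
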